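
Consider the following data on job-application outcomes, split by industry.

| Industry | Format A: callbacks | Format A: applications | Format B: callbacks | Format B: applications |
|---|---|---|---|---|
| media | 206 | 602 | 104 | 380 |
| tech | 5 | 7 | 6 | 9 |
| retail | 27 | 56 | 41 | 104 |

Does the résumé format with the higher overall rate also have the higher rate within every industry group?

Yes

Media: Format A 206/602 = 34.2%, Format B 104/380 = 27.4% → Format A
Tech: Format A 5/7 = 71.4%, Format B 6/9 = 66.7% → Format A
Retail: Format A 27/56 = 48.2%, Format B 41/104 = 39.4% → Format A
Overall: Format A 238/665 = 35.8%, Format B 151/493 = 30.6% → Format A
Format A wins overall and in every industry group — no reversal.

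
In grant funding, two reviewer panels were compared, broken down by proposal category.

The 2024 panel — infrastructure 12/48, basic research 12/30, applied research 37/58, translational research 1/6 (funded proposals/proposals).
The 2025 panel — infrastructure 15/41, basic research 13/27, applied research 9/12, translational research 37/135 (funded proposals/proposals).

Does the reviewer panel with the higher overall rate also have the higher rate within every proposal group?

No

Infrastructure: the 2024 panel 12/48 = 25.0%, the 2025 panel 15/41 = 36.6% → the 2025 panel
Basic research: the 2024 panel 12/30 = 40.0%, the 2025 panel 13/27 = 48.1% → the 2025 panel
Applied research: the 2024 panel 37/58 = 63.8%, the 2025 panel 9/12 = 75.0% → the 2025 panel
Translational research: the 2024 panel 1/6 = 16.7%, the 2025 panel 37/135 = 27.4% → the 2025 panel
Overall: the 2024 panel 62/142 = 43.7%, the 2025 panel 74/215 = 34.4% → the 2024 panel
The 2025 panel wins each proposal group but the 2024 panel wins overall — the comparison reverses. The 2025 panel's proposals skew toward translational research, which has a lower base rate.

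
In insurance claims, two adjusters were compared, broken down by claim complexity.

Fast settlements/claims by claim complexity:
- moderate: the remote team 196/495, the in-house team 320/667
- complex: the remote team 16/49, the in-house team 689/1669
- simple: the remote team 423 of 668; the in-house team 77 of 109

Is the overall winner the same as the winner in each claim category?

No

Moderate: the remote team 196/495 = 39.6%, the in-house team 320/667 = 48.0% → the in-house team
Complex: the remote team 16/49 = 32.7%, the in-house team 689/1669 = 41.3% → the in-house team
Simple: the remote team 423/668 = 63.3%, the in-house team 77/109 = 70.6% → the in-house team
Overall: the remote team 635/1212 = 52.4%, the in-house team 1086/2445 = 44.4% → the remote team
The in-house team wins each claim group but the remote team wins overall — the comparison reverses. The in-house team's claims skew toward complex, which has a lower base rate.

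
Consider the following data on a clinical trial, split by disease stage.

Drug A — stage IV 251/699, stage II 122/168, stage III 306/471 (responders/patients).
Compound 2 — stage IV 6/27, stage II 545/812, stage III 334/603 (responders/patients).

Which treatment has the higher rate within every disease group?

Drug A

Stage IV: Drug A 251/699 = 35.9%, Compound 2 6/27 = 22.2% → Drug A
Stage II: Drug A 122/168 = 72.6%, Compound 2 545/812 = 67.1% → Drug A
Stage III: Drug A 306/471 = 65.0%, Compound 2 334/603 = 55.4% → Drug A
Drug A has the higher rate in all 3 groups.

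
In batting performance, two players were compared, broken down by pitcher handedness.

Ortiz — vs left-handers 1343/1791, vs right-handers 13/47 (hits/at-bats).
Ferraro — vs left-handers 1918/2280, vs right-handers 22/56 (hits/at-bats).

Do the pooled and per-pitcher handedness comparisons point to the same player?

Yes

Vs left-handers: Ortiz 1343/1791 = 75.0%, Ferraro 1918/2280 = 84.1% → Ferraro
Vs right-handers: Ortiz 13/47 = 27.7%, Ferraro 22/56 = 39.3% → Ferraro
Overall: Ortiz 1356/1838 = 73.8%, Ferraro 1940/2336 = 83.0% → Ferraro
Ferraro wins overall and in every pitcher group — no reversal.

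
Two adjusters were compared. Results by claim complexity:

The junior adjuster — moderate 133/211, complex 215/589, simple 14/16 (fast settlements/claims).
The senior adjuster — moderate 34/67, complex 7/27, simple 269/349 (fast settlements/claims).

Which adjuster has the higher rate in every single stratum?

Moderate: the junior adjuster 133/211 = 63.0%, the senior adjuster 34/67 = 50.7% → the junior adjuster
Complex: the junior adjuster 215/589 = 36.5%, the senior adjuster 7/27 = 25.9% → the junior adjuster
Simple: the junior adjuster 14/16 = 87.5%, the senior adjuster 269/349 = 77.1% → the junior adjuster
The junior adjuster has the higher rate in all 3 groups.

the junior adjuster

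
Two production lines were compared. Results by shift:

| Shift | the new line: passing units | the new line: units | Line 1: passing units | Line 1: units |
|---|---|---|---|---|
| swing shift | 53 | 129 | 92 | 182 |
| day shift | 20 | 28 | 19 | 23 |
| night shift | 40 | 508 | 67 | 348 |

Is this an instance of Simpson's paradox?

No

Swing shift: the new line 53/129 = 41.1%, Line 1 92/182 = 50.5% → Line 1
Day shift: the new line 20/28 = 71.4%, Line 1 19/23 = 82.6% → Line 1
Night shift: the new line 40/508 = 7.9%, Line 1 67/348 = 19.3% → Line 1
Overall: the new line 113/665 = 17.0%, Line 1 178/553 = 32.2% → Line 1
Line 1 wins overall and in every shift group — no reversal.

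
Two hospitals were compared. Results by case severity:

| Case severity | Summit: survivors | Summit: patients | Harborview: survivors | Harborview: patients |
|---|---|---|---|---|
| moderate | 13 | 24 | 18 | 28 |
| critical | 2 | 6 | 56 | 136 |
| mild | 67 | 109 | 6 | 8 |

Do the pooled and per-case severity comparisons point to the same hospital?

Moderate: Summit 13/24 = 54.2%, Harborview 18/28 = 64.3% → Harborview
Critical: Summit 2/6 = 33.3%, Harborview 56/136 = 41.2% → Harborview
Mild: Summit 67/109 = 61.5%, Harborview 6/8 = 75.0% → Harborview
Overall: Summit 82/139 = 59.0%, Harborview 80/172 = 46.5% → Summit
Harborview wins each case group but Summit wins overall — the comparison reverses. Harborview's patients skew toward critical, which has a lower base rate.

No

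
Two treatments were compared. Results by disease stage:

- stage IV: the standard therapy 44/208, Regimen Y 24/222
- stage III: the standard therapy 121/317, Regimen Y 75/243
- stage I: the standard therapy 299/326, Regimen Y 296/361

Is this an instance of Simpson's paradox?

No

Stage IV: the standard therapy 44/208 = 21.2%, Regimen Y 24/222 = 10.8% → the standard therapy
Stage III: the standard therapy 121/317 = 38.2%, Regimen Y 75/243 = 30.9% → the standard therapy
Stage I: the standard therapy 299/326 = 91.7%, Regimen Y 296/361 = 82.0% → the standard therapy
Overall: the standard therapy 464/851 = 54.5%, Regimen Y 395/826 = 47.8% → the standard therapy
The standard therapy wins overall and in every disease group — no reversal.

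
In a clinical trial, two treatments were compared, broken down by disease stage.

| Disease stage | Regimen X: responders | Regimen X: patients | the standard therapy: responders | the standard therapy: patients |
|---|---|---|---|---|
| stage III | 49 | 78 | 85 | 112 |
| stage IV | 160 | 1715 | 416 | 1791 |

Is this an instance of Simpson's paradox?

No

Stage III: Regimen X 49/78 = 62.8%, the standard therapy 85/112 = 75.9% → the standard therapy
Stage IV: Regimen X 160/1715 = 9.3%, the standard therapy 416/1791 = 23.2% → the standard therapy
Overall: Regimen X 209/1793 = 11.7%, the standard therapy 501/1903 = 26.3% → the standard therapy
The standard therapy wins overall and in every disease group — no reversal.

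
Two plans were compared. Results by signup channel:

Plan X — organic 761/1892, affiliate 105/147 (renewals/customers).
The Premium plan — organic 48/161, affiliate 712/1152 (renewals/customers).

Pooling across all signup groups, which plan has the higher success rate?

the Premium plan

Organic: Plan X 761/1892 = 40.2%, the Premium plan 48/161 = 29.8% → Plan X
Affiliate: Plan X 105/147 = 71.4%, the Premium plan 712/1152 = 61.8% → Plan X
Overall: Plan X 866/2039 = 42.5%, the Premium plan 760/1313 = 57.9% → the Premium plan
(Plan X wins every signup group but the Premium plan wins overall — Plan X's customers skew toward the low-rate organic group.)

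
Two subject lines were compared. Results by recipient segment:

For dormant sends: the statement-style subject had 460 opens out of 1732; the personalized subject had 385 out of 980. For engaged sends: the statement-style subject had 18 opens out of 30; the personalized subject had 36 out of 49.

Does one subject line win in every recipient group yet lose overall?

Dormant: the statement-style subject 460/1732 = 26.6%, the personalized subject 385/980 = 39.3% → the personalized subject
Engaged: the statement-style subject 18/30 = 60.0%, the personalized subject 36/49 = 73.5% → the personalized subject
Overall: the statement-style subject 478/1762 = 27.1%, the personalized subject 421/1029 = 40.9% → the personalized subject
The personalized subject wins overall and in every recipient group — no reversal.

No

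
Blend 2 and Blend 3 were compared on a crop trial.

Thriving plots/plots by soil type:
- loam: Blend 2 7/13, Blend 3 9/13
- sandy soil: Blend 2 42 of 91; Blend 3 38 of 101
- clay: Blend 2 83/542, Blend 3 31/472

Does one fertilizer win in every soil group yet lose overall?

Loam: Blend 2 7/13 = 53.8%, Blend 3 9/13 = 69.2% → Blend 3
Sandy soil: Blend 2 42/91 = 46.2%, Blend 3 38/101 = 37.6% → Blend 2
Clay: Blend 2 83/542 = 15.3%, Blend 3 31/472 = 6.6% → Blend 2
Overall: Blend 2 132/646 = 20.4%, Blend 3 78/586 = 13.3% → Blend 2
Neither sweeps: Blend 2 wins 2 of 3 groups, Blend 3 wins 1. Blend 2 wins overall but not every group — no Simpson reversal.

No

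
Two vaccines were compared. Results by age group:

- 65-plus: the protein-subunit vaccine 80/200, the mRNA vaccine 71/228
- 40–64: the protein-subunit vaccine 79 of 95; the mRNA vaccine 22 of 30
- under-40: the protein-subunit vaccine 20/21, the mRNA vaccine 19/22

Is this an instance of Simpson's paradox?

No

65-plus: the protein-subunit vaccine 80/200 = 40.0%, the mRNA vaccine 71/228 = 31.1% → the protein-subunit vaccine
40–64: the protein-subunit vaccine 79/95 = 83.2%, the mRNA vaccine 22/30 = 73.3% → the protein-subunit vaccine
Under-40: the protein-subunit vaccine 20/21 = 95.2%, the mRNA vaccine 19/22 = 86.4% → the protein-subunit vaccine
Overall: the protein-subunit vaccine 179/316 = 56.6%, the mRNA vaccine 112/280 = 40.0% → the protein-subunit vaccine
The protein-subunit vaccine wins overall and in every age group — no reversal.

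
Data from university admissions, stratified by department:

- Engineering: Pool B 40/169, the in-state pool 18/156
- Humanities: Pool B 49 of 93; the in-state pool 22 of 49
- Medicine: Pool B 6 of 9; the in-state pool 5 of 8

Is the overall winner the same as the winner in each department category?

Yes

Engineering: Pool B 40/169 = 23.7%, the in-state pool 18/156 = 11.5% → Pool B
Humanities: Pool B 49/93 = 52.7%, the in-state pool 22/49 = 44.9% → Pool B
Medicine: Pool B 6/9 = 66.7%, the in-state pool 5/8 = 62.5% → Pool B
Overall: Pool B 95/271 = 35.1%, the in-state pool 45/213 = 21.1% → Pool B
Pool B wins overall and in every department group — no reversal.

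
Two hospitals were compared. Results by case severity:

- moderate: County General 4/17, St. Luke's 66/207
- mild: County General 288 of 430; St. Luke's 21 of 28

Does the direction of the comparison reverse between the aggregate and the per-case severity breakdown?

Moderate: County General 4/17 = 23.5%, St. Luke's 66/207 = 31.9% → St. Luke's
Mild: County General 288/430 = 67.0%, St. Luke's 21/28 = 75.0% → St. Luke's
Overall: County General 292/447 = 65.3%, St. Luke's 87/235 = 37.0% → County General
St. Luke's wins each case group but County General wins overall — the comparison reverses. St. Luke's's patients skew toward moderate, which has a lower base rate.

Yes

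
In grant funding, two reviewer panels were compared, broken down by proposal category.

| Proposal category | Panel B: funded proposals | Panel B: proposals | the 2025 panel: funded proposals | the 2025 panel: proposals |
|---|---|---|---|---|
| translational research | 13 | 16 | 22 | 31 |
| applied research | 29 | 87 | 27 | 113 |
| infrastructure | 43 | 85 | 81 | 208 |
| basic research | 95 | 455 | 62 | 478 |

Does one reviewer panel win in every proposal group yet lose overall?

Translational research: Panel B 13/16 = 81.2%, the 2025 panel 22/31 = 71.0% → Panel B
Applied research: Panel B 29/87 = 33.3%, the 2025 panel 27/113 = 23.9% → Panel B
Infrastructure: Panel B 43/85 = 50.6%, the 2025 panel 81/208 = 38.9% → Panel B
Basic research: Panel B 95/455 = 20.9%, the 2025 panel 62/478 = 13.0% → Panel B
Overall: Panel B 180/643 = 28.0%, the 2025 panel 192/830 = 23.1% → Panel B
Panel B wins overall and in every proposal group — no reversal.

No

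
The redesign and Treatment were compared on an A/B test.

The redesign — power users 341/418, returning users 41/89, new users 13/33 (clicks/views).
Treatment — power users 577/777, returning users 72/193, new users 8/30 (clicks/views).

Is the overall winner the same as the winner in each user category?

Power users: the redesign 341/418 = 81.6%, Treatment 577/777 = 74.3% → the redesign
Returning users: the redesign 41/89 = 46.1%, Treatment 72/193 = 37.3% → the redesign
New users: the redesign 13/33 = 39.4%, Treatment 8/30 = 26.7% → the redesign
Overall: the redesign 395/540 = 73.1%, Treatment 657/1000 = 65.7% → the redesign
The redesign wins overall and in every user group — no reversal.

Yes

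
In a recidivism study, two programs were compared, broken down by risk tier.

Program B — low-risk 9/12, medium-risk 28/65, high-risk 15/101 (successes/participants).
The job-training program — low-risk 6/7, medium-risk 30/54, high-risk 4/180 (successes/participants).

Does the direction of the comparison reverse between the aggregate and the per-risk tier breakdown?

Low-risk: Program B 9/12 = 75.0%, the job-training program 6/7 = 85.7% → the job-training program
Medium-risk: Program B 28/65 = 43.1%, the job-training program 30/54 = 55.6% → the job-training program
High-risk: Program B 15/101 = 14.9%, the job-training program 4/180 = 2.2% → Program B
Overall: Program B 52/178 = 29.2%, the job-training program 40/241 = 16.6% → Program B
Neither sweeps: Program B wins 1 of 3 groups, the job-training program wins 2. Program B wins overall but not every group — no Simpson reversal.

No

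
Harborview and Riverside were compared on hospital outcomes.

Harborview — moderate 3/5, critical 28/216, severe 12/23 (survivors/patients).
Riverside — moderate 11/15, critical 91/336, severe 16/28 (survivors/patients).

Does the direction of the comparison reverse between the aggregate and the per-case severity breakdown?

No

Moderate: Harborview 3/5 = 60.0%, Riverside 11/15 = 73.3% → Riverside
Critical: Harborview 28/216 = 13.0%, Riverside 91/336 = 27.1% → Riverside
Severe: Harborview 12/23 = 52.2%, Riverside 16/28 = 57.1% → Riverside
Overall: Harborview 43/244 = 17.6%, Riverside 118/379 = 31.1% → Riverside
Riverside wins overall and in every case group — no reversal.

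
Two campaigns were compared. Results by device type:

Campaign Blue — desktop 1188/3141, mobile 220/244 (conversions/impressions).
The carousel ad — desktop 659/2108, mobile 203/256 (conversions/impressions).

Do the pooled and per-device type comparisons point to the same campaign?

Desktop: Campaign Blue 1188/3141 = 37.8%, the carousel ad 659/2108 = 31.3% → Campaign Blue
Mobile: Campaign Blue 220/244 = 90.2%, the carousel ad 203/256 = 79.3% → Campaign Blue
Overall: Campaign Blue 1408/3385 = 41.6%, the carousel ad 862/2364 = 36.5% → Campaign Blue
Campaign Blue wins overall and in every device group — no reversal.

Yes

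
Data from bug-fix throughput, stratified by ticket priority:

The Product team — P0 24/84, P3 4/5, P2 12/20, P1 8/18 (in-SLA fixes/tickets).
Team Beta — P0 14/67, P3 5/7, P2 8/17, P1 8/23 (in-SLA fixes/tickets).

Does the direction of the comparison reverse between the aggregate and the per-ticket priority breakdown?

P0: the Product team 24/84 = 28.6%, Team Beta 14/67 = 20.9% → the Product team
P3: the Product team 4/5 = 80.0%, Team Beta 5/7 = 71.4% → the Product team
P2: the Product team 12/20 = 60.0%, Team Beta 8/17 = 47.1% → the Product team
P1: the Product team 8/18 = 44.4%, Team Beta 8/23 = 34.8% → the Product team
Overall: the Product team 48/127 = 37.8%, Team Beta 35/114 = 30.7% → the Product team
The Product team wins overall and in every ticket group — no reversal.

No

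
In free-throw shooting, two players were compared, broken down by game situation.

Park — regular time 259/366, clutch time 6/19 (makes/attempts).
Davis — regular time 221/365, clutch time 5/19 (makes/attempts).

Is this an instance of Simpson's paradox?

Regular time: Park 259/366 = 70.8%, Davis 221/365 = 60.5% → Park
Clutch time: Park 6/19 = 31.6%, Davis 5/19 = 26.3% → Park
Overall: Park 265/385 = 68.8%, Davis 226/384 = 58.9% → Park
Park wins overall and in every game group — no reversal.

No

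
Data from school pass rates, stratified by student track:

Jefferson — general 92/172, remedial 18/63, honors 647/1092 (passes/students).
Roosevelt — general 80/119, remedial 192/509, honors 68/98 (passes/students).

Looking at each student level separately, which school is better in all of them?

Roosevelt

General: Jefferson 92/172 = 53.5%, Roosevelt 80/119 = 67.2% → Roosevelt
Remedial: Jefferson 18/63 = 28.6%, Roosevelt 192/509 = 37.7% → Roosevelt
Honors: Jefferson 647/1092 = 59.2%, Roosevelt 68/98 = 69.4% → Roosevelt
Roosevelt has the higher rate in all 3 groups.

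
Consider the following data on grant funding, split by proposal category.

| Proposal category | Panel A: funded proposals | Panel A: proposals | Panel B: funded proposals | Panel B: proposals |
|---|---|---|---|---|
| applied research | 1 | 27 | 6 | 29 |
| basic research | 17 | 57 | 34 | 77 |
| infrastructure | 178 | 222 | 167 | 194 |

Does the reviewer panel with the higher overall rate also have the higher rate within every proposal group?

Applied research: Panel A 1/27 = 3.7%, Panel B 6/29 = 20.7% → Panel B
Basic research: Panel A 17/57 = 29.8%, Panel B 34/77 = 44.2% → Panel B
Infrastructure: Panel A 178/222 = 80.2%, Panel B 167/194 = 86.1% → Panel B
Overall: Panel A 196/306 = 64.1%, Panel B 207/300 = 69.0% → Panel B
Panel B wins overall and in every proposal group — no reversal.

Yes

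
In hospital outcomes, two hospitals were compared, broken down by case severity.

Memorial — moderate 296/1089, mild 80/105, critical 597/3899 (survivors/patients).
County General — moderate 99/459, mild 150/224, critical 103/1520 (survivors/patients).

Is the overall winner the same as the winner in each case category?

Moderate: Memorial 296/1089 = 27.2%, County General 99/459 = 21.6% → Memorial
Mild: Memorial 80/105 = 76.2%, County General 150/224 = 67.0% → Memorial
Critical: Memorial 597/3899 = 15.3%, County General 103/1520 = 6.8% → Memorial
Overall: Memorial 973/5093 = 19.1%, County General 352/2203 = 16.0% → Memorial
Memorial wins overall and in every case group — no reversal.

Yes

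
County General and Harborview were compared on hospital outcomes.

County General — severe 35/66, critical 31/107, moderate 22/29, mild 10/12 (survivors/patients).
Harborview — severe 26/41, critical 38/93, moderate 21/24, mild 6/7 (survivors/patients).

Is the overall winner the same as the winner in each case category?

Severe: County General 35/66 = 53.0%, Harborview 26/41 = 63.4% → Harborview
Critical: County General 31/107 = 29.0%, Harborview 38/93 = 40.9% → Harborview
Moderate: County General 22/29 = 75.9%, Harborview 21/24 = 87.5% → Harborview
Mild: County General 10/12 = 83.3%, Harborview 6/7 = 85.7% → Harborview
Overall: County General 98/214 = 45.8%, Harborview 91/165 = 55.2% → Harborview
Harborview wins overall and in every case group — no reversal.

Yes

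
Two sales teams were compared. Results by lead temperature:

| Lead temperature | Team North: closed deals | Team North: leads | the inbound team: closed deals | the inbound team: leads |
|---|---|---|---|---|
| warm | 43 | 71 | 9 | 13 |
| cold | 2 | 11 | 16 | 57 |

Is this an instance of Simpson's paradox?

Yes

Warm: Team North 43/71 = 60.6%, the inbound team 9/13 = 69.2% → the inbound team
Cold: Team North 2/11 = 18.2%, the inbound team 16/57 = 28.1% → the inbound team
Overall: Team North 45/82 = 54.9%, the inbound team 25/70 = 35.7% → Team North
The inbound team wins each lead group but Team North wins overall — the comparison reverses. The inbound team's leads skew toward cold, which has a lower base rate.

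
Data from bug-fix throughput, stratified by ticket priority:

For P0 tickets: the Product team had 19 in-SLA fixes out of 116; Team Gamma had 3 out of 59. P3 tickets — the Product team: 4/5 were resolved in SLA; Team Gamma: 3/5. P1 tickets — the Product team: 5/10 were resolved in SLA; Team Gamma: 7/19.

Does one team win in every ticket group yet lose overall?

P0: the Product team 19/116 = 16.4%, Team Gamma 3/59 = 5.1% → the Product team
P3: the Product team 4/5 = 80.0%, Team Gamma 3/5 = 60.0% → the Product team
P1: the Product team 5/10 = 50.0%, Team Gamma 7/19 = 36.8% → the Product team
Overall: the Product team 28/131 = 21.4%, Team Gamma 13/83 = 15.7% → the Product team
The Product team wins overall and in every ticket group — no reversal.

No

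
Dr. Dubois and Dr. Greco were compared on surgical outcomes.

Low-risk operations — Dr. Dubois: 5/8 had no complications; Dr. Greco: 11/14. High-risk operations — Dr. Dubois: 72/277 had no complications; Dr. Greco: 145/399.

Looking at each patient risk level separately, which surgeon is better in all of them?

Low-risk: Dr. Dubois 5/8 = 62.5%, Dr. Greco 11/14 = 78.6% → Dr. Greco
High-risk: Dr. Dubois 72/277 = 26.0%, Dr. Greco 145/399 = 36.3% → Dr. Greco
Dr. Greco has the higher rate in both groups.

Dr. Greco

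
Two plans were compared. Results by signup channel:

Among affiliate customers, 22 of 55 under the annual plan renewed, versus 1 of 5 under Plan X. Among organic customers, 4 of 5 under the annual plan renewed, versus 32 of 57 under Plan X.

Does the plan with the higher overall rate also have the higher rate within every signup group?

No

Affiliate: the annual plan 22/55 = 40.0%, Plan X 1/5 = 20.0% → the annual plan
Organic: the annual plan 4/5 = 80.0%, Plan X 32/57 = 56.1% → the annual plan
Overall: the annual plan 26/60 = 43.3%, Plan X 33/62 = 53.2% → Plan X
The annual plan wins each signup group but Plan X wins overall — the comparison reverses. The annual plan's customers skew toward affiliate, which has a lower base rate.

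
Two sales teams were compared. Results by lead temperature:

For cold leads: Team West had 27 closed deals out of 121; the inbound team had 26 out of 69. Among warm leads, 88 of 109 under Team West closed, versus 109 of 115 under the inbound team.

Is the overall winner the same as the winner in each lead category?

Yes

Cold: Team West 27/121 = 22.3%, the inbound team 26/69 = 37.7% → the inbound team
Warm: Team West 88/109 = 80.7%, the inbound team 109/115 = 94.8% → the inbound team
Overall: Team West 115/230 = 50.0%, the inbound team 135/184 = 73.4% → the inbound team
The inbound team wins overall and in every lead group — no reversal.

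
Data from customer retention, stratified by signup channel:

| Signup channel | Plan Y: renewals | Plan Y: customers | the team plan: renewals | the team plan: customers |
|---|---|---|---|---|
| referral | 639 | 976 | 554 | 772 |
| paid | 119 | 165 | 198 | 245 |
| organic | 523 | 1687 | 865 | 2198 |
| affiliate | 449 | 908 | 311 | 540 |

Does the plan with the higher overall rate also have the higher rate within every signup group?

Yes

Referral: Plan Y 639/976 = 65.5%, the team plan 554/772 = 71.8% → the team plan
Paid: Plan Y 119/165 = 72.1%, the team plan 198/245 = 80.8% → the team plan
Organic: Plan Y 523/1687 = 31.0%, the team plan 865/2198 = 39.4% → the team plan
Affiliate: Plan Y 449/908 = 49.4%, the team plan 311/540 = 57.6% → the team plan
Overall: Plan Y 1730/3736 = 46.3%, the team plan 1928/3755 = 51.3% → the team plan
The team plan wins overall and in every signup group — no reversal.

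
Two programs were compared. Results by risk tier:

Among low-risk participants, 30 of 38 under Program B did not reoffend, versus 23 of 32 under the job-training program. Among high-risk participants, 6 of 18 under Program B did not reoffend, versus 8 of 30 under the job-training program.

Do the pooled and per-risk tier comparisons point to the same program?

Low-risk: Program B 30/38 = 78.9%, the job-training program 23/32 = 71.9% → Program B
High-risk: Program B 6/18 = 33.3%, the job-training program 8/30 = 26.7% → Program B
Overall: Program B 36/56 = 64.3%, the job-training program 31/62 = 50.0% → Program B
Program B wins overall and in every risk group — no reversal.

Yes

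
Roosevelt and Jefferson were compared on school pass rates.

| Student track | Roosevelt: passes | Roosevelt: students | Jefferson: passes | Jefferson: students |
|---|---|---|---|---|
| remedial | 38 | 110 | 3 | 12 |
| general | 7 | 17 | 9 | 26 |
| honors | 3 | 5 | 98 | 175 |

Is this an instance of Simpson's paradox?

Yes

Remedial: Roosevelt 38/110 = 34.5%, Jefferson 3/12 = 25.0% → Roosevelt
General: Roosevelt 7/17 = 41.2%, Jefferson 9/26 = 34.6% → Roosevelt
Honors: Roosevelt 3/5 = 60.0%, Jefferson 98/175 = 56.0% → Roosevelt
Overall: Roosevelt 48/132 = 36.4%, Jefferson 110/213 = 51.6% → Jefferson
Roosevelt wins each student group but Jefferson wins overall — the comparison reverses. Roosevelt's students skew toward remedial, which has a lower base rate.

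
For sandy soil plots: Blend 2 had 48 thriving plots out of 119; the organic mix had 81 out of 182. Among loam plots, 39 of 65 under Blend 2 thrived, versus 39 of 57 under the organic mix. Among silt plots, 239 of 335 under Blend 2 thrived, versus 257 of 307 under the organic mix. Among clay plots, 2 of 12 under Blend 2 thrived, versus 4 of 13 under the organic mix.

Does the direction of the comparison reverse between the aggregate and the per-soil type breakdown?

No

Sandy soil: Blend 2 48/119 = 40.3%, the organic mix 81/182 = 44.5% → the organic mix
Loam: Blend 2 39/65 = 60.0%, the organic mix 39/57 = 68.4% → the organic mix
Silt: Blend 2 239/335 = 71.3%, the organic mix 257/307 = 83.7% → the organic mix
Clay: Blend 2 2/12 = 16.7%, the organic mix 4/13 = 30.8% → the organic mix
Overall: Blend 2 328/531 = 61.8%, the organic mix 381/559 = 68.2% → the organic mix
The organic mix wins overall and in every soil group — no reversal.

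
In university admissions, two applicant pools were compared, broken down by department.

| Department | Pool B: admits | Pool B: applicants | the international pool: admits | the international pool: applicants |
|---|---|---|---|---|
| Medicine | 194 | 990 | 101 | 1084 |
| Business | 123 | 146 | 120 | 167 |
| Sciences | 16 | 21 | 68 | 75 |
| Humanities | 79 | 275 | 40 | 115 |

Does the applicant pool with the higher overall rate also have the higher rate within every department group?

Medicine: Pool B 194/990 = 19.6%, the international pool 101/1084 = 9.3% → Pool B
Business: Pool B 123/146 = 84.2%, the international pool 120/167 = 71.9% → Pool B
Sciences: Pool B 16/21 = 76.2%, the international pool 68/75 = 90.7% → the international pool
Humanities: Pool B 79/275 = 28.7%, the international pool 40/115 = 34.8% → the international pool
Overall: Pool B 412/1432 = 28.8%, the international pool 329/1441 = 22.8% → Pool B
Neither sweeps: Pool B wins 2 of 4 groups, the international pool wins 2. Pool B wins overall but not every group — no Simpson reversal.

No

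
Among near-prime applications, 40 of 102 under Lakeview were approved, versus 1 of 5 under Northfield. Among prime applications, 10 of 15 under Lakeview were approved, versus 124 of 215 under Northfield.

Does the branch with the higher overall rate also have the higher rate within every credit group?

Near-prime: Lakeview 40/102 = 39.2%, Northfield 1/5 = 20.0% → Lakeview
Prime: Lakeview 10/15 = 66.7%, Northfield 124/215 = 57.7% → Lakeview
Overall: Lakeview 50/117 = 42.7%, Northfield 125/220 = 56.8% → Northfield
Lakeview wins each credit group but Northfield wins overall — the comparison reverses. Lakeview's applications skew toward near-prime, which has a lower base rate.

No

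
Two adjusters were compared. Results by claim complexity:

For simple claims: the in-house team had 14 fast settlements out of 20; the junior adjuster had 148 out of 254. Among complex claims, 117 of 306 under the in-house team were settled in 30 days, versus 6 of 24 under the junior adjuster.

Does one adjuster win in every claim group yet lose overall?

Yes

Simple: the in-house team 14/20 = 70.0%, the junior adjuster 148/254 = 58.3% → the in-house team
Complex: the in-house team 117/306 = 38.2%, the junior adjuster 6/24 = 25.0% → the in-house team
Overall: the in-house team 131/326 = 40.2%, the junior adjuster 154/278 = 55.4% → the junior adjuster
The in-house team wins each claim group but the junior adjuster wins overall — the comparison reverses. The in-house team's claims skew toward complex, which has a lower base rate.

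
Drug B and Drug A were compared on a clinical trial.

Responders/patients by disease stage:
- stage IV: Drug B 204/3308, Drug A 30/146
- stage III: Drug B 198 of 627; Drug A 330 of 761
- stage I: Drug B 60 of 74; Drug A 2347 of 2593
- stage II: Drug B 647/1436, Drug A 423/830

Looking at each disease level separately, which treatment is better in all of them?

Stage IV: Drug B 204/3308 = 6.2%, Drug A 30/146 = 20.5% → Drug A
Stage III: Drug B 198/627 = 31.6%, Drug A 330/761 = 43.4% → Drug A
Stage I: Drug B 60/74 = 81.1%, Drug A 2347/2593 = 90.5% → Drug A
Stage II: Drug B 647/1436 = 45.1%, Drug A 423/830 = 51.0% → Drug A
Drug A has the higher rate in all 4 groups.

Drug A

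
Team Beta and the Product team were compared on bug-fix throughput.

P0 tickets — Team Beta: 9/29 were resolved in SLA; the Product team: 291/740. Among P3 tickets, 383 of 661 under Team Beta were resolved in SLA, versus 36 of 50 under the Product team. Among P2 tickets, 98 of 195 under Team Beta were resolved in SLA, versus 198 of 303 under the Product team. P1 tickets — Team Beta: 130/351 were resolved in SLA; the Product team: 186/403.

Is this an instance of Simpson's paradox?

Yes

P0: Team Beta 9/29 = 31.0%, the Product team 291/740 = 39.3% → the Product team
P3: Team Beta 383/661 = 57.9%, the Product team 36/50 = 72.0% → the Product team
P2: Team Beta 98/195 = 50.3%, the Product team 198/303 = 65.3% → the Product team
P1: Team Beta 130/351 = 37.0%, the Product team 186/403 = 46.2% → the Product team
Overall: Team Beta 620/1236 = 50.2%, the Product team 711/1496 = 47.5% → Team Beta
The Product team wins each ticket group but Team Beta wins overall — the comparison reverses. The Product team's tickets skew toward P0, which has a lower base rate.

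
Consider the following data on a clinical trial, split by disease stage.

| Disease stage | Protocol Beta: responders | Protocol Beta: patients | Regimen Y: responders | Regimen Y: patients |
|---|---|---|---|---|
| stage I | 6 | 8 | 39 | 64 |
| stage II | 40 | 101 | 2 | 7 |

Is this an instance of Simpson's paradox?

Yes

Stage I: Protocol Beta 6/8 = 75.0%, Regimen Y 39/64 = 60.9% → Protocol Beta
Stage II: Protocol Beta 40/101 = 39.6%, Regimen Y 2/7 = 28.6% → Protocol Beta
Overall: Protocol Beta 46/109 = 42.2%, Regimen Y 41/71 = 57.7% → Regimen Y
Protocol Beta wins each disease group but Regimen Y wins overall — the comparison reverses. Protocol Beta's patients skew toward stage II, which has a lower base rate.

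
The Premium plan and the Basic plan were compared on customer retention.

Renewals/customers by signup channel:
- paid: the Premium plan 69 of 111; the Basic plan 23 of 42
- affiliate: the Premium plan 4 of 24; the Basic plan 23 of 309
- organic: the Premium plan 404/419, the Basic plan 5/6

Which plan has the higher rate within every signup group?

the Premium plan

Paid: the Premium plan 69/111 = 62.2%, the Basic plan 23/42 = 54.8% → the Premium plan
Affiliate: the Premium plan 4/24 = 16.7%, the Basic plan 23/309 = 7.4% → the Premium plan
Organic: the Premium plan 404/419 = 96.4%, the Basic plan 5/6 = 83.3% → the Premium plan
The Premium plan has the higher rate in all 3 groups.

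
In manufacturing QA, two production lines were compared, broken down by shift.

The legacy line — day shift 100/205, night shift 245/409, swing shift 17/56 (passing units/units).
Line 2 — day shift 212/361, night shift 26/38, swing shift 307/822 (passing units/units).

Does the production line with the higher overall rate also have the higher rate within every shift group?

Day shift: the legacy line 100/205 = 48.8%, Line 2 212/361 = 58.7% → Line 2
Night shift: the legacy line 245/409 = 59.9%, Line 2 26/38 = 68.4% → Line 2
Swing shift: the legacy line 17/56 = 30.4%, Line 2 307/822 = 37.3% → Line 2
Overall: the legacy line 362/670 = 54.0%, Line 2 545/1221 = 44.6% → the legacy line
Line 2 wins each shift group but the legacy line wins overall — the comparison reverses. Line 2's units skew toward swing shift, which has a lower base rate.

No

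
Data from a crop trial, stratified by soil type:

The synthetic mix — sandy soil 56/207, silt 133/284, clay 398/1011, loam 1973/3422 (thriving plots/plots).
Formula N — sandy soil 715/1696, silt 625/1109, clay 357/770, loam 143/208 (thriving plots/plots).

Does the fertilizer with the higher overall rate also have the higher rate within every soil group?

No

Sandy soil: the synthetic mix 56/207 = 27.1%, Formula N 715/1696 = 42.2% → Formula N
Silt: the synthetic mix 133/284 = 46.8%, Formula N 625/1109 = 56.4% → Formula N
Clay: the synthetic mix 398/1011 = 39.4%, Formula N 357/770 = 46.4% → Formula N
Loam: the synthetic mix 1973/3422 = 57.7%, Formula N 143/208 = 68.8% → Formula N
Overall: the synthetic mix 2560/4924 = 52.0%, Formula N 1840/3783 = 48.6% → the synthetic mix
Formula N wins each soil group but the synthetic mix wins overall — the comparison reverses. Formula N's plots skew toward sandy soil, which has a lower base rate.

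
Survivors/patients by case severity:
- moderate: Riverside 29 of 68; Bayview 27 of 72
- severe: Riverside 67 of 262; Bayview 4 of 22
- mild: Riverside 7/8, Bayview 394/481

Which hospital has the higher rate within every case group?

Riverside

Moderate: Riverside 29/68 = 42.6%, Bayview 27/72 = 37.5% → Riverside
Severe: Riverside 67/262 = 25.6%, Bayview 4/22 = 18.2% → Riverside
Mild: Riverside 7/8 = 87.5%, Bayview 394/481 = 81.9% → Riverside
Riverside has the higher rate in all 3 groups.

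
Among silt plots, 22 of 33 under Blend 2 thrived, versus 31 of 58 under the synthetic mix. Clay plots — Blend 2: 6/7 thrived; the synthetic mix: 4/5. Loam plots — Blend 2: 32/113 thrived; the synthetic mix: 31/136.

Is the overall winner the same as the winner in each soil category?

Silt: Blend 2 22/33 = 66.7%, the synthetic mix 31/58 = 53.4% → Blend 2
Clay: Blend 2 6/7 = 85.7%, the synthetic mix 4/5 = 80.0% → Blend 2
Loam: Blend 2 32/113 = 28.3%, the synthetic mix 31/136 = 22.8% → Blend 2
Overall: Blend 2 60/153 = 39.2%, the synthetic mix 66/199 = 33.2% → Blend 2
Blend 2 wins overall and in every soil group — no reversal.

Yes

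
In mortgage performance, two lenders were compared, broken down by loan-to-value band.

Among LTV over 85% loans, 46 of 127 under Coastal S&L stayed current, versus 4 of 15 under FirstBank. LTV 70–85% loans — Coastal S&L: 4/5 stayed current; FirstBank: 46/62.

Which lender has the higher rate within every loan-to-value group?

Coastal S&L

LTV over 85%: Coastal S&L 46/127 = 36.2%, FirstBank 4/15 = 26.7% → Coastal S&L
LTV 70–85%: Coastal S&L 4/5 = 80.0%, FirstBank 46/62 = 74.2% → Coastal S&L
Coastal S&L has the higher rate in both groups.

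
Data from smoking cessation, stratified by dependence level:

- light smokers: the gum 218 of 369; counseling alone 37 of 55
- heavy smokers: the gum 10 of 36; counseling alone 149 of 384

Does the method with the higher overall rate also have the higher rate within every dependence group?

Light smokers: the gum 218/369 = 59.1%, counseling alone 37/55 = 67.3% → counseling alone
Heavy smokers: the gum 10/36 = 27.8%, counseling alone 149/384 = 38.8% → counseling alone
Overall: the gum 228/405 = 56.3%, counseling alone 186/439 = 42.4% → the gum
Counseling alone wins each dependence group but the gum wins overall — the comparison reverses. Counseling alone's participants skew toward heavy smokers, which has a lower base rate.

No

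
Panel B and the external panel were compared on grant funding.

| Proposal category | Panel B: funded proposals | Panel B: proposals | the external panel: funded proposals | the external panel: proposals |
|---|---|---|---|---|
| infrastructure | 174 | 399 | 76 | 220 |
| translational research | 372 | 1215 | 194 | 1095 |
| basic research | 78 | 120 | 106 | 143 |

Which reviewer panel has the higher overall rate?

Infrastructure: Panel B 174/399 = 43.6%, the external panel 76/220 = 34.5% → Panel B
Translational research: Panel B 372/1215 = 30.6%, the external panel 194/1095 = 17.7% → Panel B
Basic research: Panel B 78/120 = 65.0%, the external panel 106/143 = 74.1% → the external panel
Overall: Panel B 624/1734 = 36.0%, the external panel 376/1458 = 25.8% → Panel B
(Neither sweeps every proposal group, but Panel B has the higher pooled rate.)

Panel B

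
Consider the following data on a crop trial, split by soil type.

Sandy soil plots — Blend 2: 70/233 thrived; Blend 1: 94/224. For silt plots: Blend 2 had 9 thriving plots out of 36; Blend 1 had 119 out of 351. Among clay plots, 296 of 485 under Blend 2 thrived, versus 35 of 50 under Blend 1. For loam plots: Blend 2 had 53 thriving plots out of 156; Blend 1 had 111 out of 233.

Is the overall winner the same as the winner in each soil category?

Sandy soil: Blend 2 70/233 = 30.0%, Blend 1 94/224 = 42.0% → Blend 1
Silt: Blend 2 9/36 = 25.0%, Blend 1 119/351 = 33.9% → Blend 1
Clay: Blend 2 296/485 = 61.0%, Blend 1 35/50 = 70.0% → Blend 1
Loam: Blend 2 53/156 = 34.0%, Blend 1 111/233 = 47.6% → Blend 1
Overall: Blend 2 428/910 = 47.0%, Blend 1 359/858 = 41.8% → Blend 2
Blend 1 wins each soil group but Blend 2 wins overall — the comparison reverses. Blend 1's plots skew toward silt, which has a lower base rate.

No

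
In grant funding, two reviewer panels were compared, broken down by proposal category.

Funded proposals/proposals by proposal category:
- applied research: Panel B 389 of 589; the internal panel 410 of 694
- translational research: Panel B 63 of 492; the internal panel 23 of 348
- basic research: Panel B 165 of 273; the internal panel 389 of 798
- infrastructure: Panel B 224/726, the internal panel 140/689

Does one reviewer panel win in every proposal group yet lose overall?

No

Applied research: Panel B 389/589 = 66.0%, the internal panel 410/694 = 59.1% → Panel B
Translational research: Panel B 63/492 = 12.8%, the internal panel 23/348 = 6.6% → Panel B
Basic research: Panel B 165/273 = 60.4%, the internal panel 389/798 = 48.7% → Panel B
Infrastructure: Panel B 224/726 = 30.9%, the internal panel 140/689 = 20.3% → Panel B
Overall: Panel B 841/2080 = 40.4%, the internal panel 962/2529 = 38.0% → Panel B
Panel B wins overall and in every proposal group — no reversal.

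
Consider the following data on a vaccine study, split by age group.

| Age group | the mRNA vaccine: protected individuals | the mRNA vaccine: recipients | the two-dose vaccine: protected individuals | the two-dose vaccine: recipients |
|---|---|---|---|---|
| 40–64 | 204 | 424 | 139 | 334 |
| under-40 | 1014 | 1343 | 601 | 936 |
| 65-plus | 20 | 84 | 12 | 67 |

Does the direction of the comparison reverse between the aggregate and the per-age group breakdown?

40–64: the mRNA vaccine 204/424 = 48.1%, the two-dose vaccine 139/334 = 41.6% → the mRNA vaccine
Under-40: the mRNA vaccine 1014/1343 = 75.5%, the two-dose vaccine 601/936 = 64.2% → the mRNA vaccine
65-plus: the mRNA vaccine 20/84 = 23.8%, the two-dose vaccine 12/67 = 17.9% → the mRNA vaccine
Overall: the mRNA vaccine 1238/1851 = 66.9%, the two-dose vaccine 752/1337 = 56.2% → the mRNA vaccine
The mRNA vaccine wins overall and in every age group — no reversal.

No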